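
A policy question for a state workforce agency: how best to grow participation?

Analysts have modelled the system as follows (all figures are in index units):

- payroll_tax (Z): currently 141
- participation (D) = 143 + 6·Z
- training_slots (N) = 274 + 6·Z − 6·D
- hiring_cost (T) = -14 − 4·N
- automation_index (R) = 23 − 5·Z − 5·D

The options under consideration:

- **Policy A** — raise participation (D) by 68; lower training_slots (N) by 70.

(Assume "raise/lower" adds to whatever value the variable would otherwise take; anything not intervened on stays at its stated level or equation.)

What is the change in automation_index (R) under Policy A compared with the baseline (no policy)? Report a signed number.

-340

Baseline:
  Z = 141
  D = 143 + 6·141 = 989
  R = 23 − 5·141 − 5·989 = -5627
Policy A (D + 68, N − 70):
  Z = 141
  D = 143 + 6·141 (+68 from intervention) = 1057
  R = 23 − 5·141 − 5·1057 = -5967
Change in R: -5967 − (-5627) = -340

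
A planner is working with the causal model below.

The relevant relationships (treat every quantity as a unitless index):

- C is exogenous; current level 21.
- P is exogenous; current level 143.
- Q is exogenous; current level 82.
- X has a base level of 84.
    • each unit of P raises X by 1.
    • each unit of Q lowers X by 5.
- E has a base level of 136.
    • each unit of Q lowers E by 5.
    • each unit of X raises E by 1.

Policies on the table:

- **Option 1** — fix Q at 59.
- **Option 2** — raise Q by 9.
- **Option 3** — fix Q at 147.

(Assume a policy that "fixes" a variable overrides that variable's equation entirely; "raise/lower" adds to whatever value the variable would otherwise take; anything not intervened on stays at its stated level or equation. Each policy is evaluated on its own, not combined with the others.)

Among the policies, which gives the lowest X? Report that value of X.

-508

Option 1 (Q := 59):
  P = 143
  Q = 59
  X = 84 + 143 − 5·59 = -68
Option 2 (Q + 9):
  P = 143
  Q = 82 + 9 = 91
  X = 84 + 143 − 5·91 = -228
Option 3 (Q := 147):
  P = 143
  Q = 147
  X = 84 + 143 − 5·147 = -508
Comparing — Option 1: X=-68, Option 2: X=-228, Option 3: X=-508. Lowest is -508 (Option 3).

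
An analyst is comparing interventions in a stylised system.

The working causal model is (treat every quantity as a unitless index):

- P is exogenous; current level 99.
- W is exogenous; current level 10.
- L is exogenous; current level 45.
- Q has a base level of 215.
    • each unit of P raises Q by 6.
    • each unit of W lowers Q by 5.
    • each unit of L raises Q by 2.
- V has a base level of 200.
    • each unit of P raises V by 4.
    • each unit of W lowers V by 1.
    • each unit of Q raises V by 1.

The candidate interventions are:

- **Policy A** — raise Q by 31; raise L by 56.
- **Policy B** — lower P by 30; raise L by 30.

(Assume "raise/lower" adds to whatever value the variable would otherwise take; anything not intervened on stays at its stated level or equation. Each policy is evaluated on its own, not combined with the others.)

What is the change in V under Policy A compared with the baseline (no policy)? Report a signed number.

143

Baseline:
  P = 99
  W = 10
  L = 45
  Q = 215 + 6·99 − 5·10 + 2·45 = 849
  V = 200 + 4·99 − 10 + 849 = 1435
Policy A (Q + 31, L + 56):
  P = 99
  W = 10
  L = 45 + 56 = 101
  Q = 215 + 6·99 − 5·10 + 2·101 (+31 from intervention) = 992
  V = 200 + 4·99 − 10 + 992 = 1578
Change in V: 1578 − 1435 = 143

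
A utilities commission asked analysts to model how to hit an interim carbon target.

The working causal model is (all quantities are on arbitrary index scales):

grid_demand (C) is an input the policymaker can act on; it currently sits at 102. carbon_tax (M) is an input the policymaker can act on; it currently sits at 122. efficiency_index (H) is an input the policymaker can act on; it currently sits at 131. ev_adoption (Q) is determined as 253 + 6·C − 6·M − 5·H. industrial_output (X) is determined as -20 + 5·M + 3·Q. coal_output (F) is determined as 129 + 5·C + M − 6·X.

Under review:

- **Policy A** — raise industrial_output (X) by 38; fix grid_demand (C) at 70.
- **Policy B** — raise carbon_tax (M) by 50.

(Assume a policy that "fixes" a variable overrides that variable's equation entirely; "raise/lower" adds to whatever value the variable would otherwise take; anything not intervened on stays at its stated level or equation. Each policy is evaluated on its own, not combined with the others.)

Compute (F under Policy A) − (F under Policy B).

Policy A (X + 38, C := 70):
  C = 70
  M = 122
  H = 131
  Q = 253 + 6·70 − 6·122 − 5·131 = -714
  X = -20 + 5·122 + 3·(-714) (+38 from intervention) = -1514
  F = 129 + 5·70 + 122 − 6·(-1514) = 9685
Policy B (M + 50):
  C = 102
  M = 122 + 50 = 172
  H = 131
  Q = 253 + 6·102 − 6·172 − 5·131 = -822
  X = -20 + 5·172 + 3·(-822) = -1626
  F = 129 + 5·102 + 172 − 6·(-1626) = 10567
F: 9685 − 10567 = -882

-882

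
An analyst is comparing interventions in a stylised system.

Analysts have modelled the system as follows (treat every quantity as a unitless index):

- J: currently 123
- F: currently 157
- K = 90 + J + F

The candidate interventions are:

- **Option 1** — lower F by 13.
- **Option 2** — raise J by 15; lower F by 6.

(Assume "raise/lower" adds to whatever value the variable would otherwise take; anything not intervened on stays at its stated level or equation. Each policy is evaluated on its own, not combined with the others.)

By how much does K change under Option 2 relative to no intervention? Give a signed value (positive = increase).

Baseline:
  J = 123
  F = 157
  K = 90 + 123 + 157 = 370
Option 2 (J + 15, F − 6):
  J = 123 + 15 = 138
  F = 157 − 6 = 151
  K = 90 + 138 + 151 = 379
Change in K: 379 − 370 = 9

9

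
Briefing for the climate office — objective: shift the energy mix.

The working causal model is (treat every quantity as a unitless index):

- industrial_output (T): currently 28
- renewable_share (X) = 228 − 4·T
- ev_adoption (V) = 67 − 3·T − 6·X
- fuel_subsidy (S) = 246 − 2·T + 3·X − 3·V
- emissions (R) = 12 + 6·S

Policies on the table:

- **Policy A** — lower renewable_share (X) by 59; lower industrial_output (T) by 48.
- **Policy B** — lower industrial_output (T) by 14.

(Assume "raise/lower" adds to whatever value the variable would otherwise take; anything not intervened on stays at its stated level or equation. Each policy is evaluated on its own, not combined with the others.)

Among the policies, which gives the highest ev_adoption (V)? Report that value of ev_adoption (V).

Policy A (X − 59, T − 48):
  T = 28 − 48 = -20
  X = 228 − 4·(-20) (−59 from intervention) = 249
  V = 67 − 3·(-20) − 6·249 = -1367
Policy B (T − 14):
  T = 28 − 14 = 14
  X = 228 − 4·14 = 172
  V = 67 − 3·14 − 6·172 = -1007
Comparing — Policy A: V=-1367, Policy B: V=-1007. Highest is -1007 (Policy B).

-1007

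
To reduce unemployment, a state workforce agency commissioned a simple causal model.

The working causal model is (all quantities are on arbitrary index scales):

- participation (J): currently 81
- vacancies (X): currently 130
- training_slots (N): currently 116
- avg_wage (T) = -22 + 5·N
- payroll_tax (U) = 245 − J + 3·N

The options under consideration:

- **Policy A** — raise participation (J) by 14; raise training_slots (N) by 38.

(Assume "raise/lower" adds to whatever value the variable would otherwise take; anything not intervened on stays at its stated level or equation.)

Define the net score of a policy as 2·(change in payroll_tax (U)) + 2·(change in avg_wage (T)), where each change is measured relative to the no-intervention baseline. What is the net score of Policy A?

580

Baseline:
  J = 81
  N = 116
  T = -22 + 5·116 = 558
  U = 245 − 81 + 3·116 = 512
Policy A (J + 14, N + 38):
  J = 81 + 14 = 95
  N = 116 + 38 = 154
  T = -22 + 5·154 = 748
  U = 245 − 95 + 3·154 = 612
ΔU = 612 − 512 = 100; ΔT = 748 − 558 = 190
Score = 2·100 + 2·190 = 580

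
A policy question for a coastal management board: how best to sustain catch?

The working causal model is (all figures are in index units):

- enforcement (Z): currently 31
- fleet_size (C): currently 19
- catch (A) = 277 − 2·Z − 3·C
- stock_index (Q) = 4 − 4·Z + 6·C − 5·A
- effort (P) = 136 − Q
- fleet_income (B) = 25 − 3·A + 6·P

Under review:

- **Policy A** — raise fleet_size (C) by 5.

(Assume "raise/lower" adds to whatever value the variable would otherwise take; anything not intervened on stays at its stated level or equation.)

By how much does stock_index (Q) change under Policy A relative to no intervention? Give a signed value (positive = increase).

105

Baseline:
  Z = 31
  C = 19
  A = 277 − 2·31 − 3·19 = 158
  Q = 4 − 4·31 + 6·19 − 5·158 = -796
Policy A (C + 5):
  Z = 31
  C = 19 + 5 = 24
  A = 277 − 2·31 − 3·24 = 143
  Q = 4 − 4·31 + 6·24 − 5·143 = -691
Change in Q: -691 − (-796) = 105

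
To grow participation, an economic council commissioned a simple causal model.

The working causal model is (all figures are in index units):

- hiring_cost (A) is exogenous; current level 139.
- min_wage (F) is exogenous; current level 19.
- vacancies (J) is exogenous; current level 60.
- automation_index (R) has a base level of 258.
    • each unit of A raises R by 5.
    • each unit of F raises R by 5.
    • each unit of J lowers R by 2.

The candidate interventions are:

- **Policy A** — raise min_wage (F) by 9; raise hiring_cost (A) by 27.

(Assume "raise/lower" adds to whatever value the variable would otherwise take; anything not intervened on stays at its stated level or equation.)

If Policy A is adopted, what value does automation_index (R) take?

Policy A (F + 9, A + 27):
  A = 139 + 27 = 166
  F = 19 + 9 = 28
  J = 60
  R = 258 + 5·166 + 5·28 − 2·60 = 1108

1108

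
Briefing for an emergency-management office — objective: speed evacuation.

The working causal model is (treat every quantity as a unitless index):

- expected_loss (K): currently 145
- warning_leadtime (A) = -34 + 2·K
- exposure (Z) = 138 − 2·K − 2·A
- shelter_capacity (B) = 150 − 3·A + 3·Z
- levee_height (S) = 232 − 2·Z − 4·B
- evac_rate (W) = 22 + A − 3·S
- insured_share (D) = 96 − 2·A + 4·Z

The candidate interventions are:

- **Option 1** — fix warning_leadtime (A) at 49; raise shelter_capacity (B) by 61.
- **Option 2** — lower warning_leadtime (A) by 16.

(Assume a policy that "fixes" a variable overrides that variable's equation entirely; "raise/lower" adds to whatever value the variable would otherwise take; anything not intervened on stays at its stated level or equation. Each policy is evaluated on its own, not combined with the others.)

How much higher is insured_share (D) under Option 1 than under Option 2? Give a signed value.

1910

Option 1 (A := 49, B + 61):
  K = 145
  A = 49
  Z = 138 − 2·145 − 2·49 = -250
  D = 96 − 2·49 + 4·(-250) = -1002
Option 2 (A − 16):
  K = 145
  A = -34 + 2·145 (−16 from intervention) = 240
  Z = 138 − 2·145 − 2·240 = -632
  D = 96 − 2·240 + 4·(-632) = -2912
D: -1002 − (-2912) = 1910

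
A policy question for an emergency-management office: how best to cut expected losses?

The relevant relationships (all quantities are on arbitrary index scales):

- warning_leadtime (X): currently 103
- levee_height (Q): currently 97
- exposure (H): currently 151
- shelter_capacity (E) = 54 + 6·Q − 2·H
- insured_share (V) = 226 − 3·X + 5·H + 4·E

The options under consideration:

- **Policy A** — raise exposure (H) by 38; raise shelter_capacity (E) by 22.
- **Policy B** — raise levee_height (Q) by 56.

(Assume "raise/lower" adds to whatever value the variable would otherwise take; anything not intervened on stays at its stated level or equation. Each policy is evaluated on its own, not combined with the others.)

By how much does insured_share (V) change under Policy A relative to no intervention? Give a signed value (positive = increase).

-26

Baseline:
  X = 103
  Q = 97
  H = 151
  E = 54 + 6·97 − 2·151 = 334
  V = 226 − 3·103 + 5·151 + 4·334 = 2008
Policy A (H + 38, E + 22):
  X = 103
  Q = 97
  H = 151 + 38 = 189
  E = 54 + 6·97 − 2·189 (+22 from intervention) = 280
  V = 226 − 3·103 + 5·189 + 4·280 = 1982
Change in V: 1982 − 2008 = -26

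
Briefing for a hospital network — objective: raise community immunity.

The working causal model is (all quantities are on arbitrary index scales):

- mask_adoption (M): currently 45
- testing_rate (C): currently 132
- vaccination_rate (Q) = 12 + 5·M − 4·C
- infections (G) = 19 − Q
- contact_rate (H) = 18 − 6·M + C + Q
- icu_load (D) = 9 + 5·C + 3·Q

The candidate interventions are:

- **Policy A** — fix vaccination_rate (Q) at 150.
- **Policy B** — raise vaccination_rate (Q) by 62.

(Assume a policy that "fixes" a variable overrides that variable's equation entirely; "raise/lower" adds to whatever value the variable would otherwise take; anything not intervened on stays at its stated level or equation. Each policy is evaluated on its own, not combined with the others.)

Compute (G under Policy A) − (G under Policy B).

Policy A (Q := 150):
  M = 45
  C = 132
  Q = 150
  G = 19 − 150 = -131
Policy B (Q + 62):
  M = 45
  C = 132
  Q = 12 + 5·45 − 4·132 (+62 from intervention) = -229
  G = 19 − (-229) = 248
G: -131 − 248 = -379

-379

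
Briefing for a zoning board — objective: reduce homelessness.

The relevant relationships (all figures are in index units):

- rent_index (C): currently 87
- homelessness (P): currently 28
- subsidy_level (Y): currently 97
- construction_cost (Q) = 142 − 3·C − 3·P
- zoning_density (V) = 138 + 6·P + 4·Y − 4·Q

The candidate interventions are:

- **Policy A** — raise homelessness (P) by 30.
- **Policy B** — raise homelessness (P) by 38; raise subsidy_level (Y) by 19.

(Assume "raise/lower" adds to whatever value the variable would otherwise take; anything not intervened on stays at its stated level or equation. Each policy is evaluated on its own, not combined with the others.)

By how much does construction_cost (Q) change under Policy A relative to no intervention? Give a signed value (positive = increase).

-90

Baseline:
  C = 87
  P = 28
  Q = 142 − 3·87 − 3·28 = -203
Policy A (P + 30):
  C = 87
  P = 28 + 30 = 58
  Q = 142 − 3·87 − 3·58 = -293
Change in Q: -293 − (-203) = -90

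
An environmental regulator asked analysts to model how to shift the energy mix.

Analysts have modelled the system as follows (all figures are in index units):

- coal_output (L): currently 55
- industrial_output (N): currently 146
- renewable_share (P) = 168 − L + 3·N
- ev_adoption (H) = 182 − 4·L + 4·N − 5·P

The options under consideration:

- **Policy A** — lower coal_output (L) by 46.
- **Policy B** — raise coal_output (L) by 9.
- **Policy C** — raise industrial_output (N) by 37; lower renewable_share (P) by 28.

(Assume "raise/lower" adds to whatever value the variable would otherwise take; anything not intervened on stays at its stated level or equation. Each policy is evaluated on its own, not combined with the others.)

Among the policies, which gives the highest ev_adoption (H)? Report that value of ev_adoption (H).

Policy A (L − 46):
  L = 55 − 46 = 9
  N = 146
  P = 168 − 9 + 3·146 = 597
  H = 182 − 4·9 + 4·146 − 5·597 = -2255
Policy B (L + 9):
  L = 55 + 9 = 64
  N = 146
  P = 168 − 64 + 3·146 = 542
  H = 182 − 4·64 + 4·146 − 5·542 = -2200
Policy C (N + 37, P − 28):
  L = 55
  N = 146 + 37 = 183
  P = 168 − 55 + 3·183 (−28 from intervention) = 634
  H = 182 − 4·55 + 4·183 − 5·634 = -2476
Comparing — Policy A: H=-2255, Policy B: H=-2200, Policy C: H=-2476. Highest is -2200 (Policy B).

-2200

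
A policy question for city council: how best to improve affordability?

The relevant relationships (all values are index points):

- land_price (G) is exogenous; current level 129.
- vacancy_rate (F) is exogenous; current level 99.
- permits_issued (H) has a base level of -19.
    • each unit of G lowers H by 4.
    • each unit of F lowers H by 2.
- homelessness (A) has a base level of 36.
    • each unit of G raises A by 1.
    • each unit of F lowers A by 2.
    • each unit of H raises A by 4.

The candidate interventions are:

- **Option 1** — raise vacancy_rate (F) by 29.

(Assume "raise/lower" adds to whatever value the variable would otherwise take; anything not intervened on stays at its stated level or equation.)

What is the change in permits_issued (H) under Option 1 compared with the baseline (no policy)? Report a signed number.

Baseline:
  G = 129
  F = 99
  H = -19 − 4·129 − 2·99 = -733
Option 1 (F + 29):
  G = 129
  F = 99 + 29 = 128
  H = -19 − 4·129 − 2·128 = -791
Change in H: -791 − (-733) = -58

-58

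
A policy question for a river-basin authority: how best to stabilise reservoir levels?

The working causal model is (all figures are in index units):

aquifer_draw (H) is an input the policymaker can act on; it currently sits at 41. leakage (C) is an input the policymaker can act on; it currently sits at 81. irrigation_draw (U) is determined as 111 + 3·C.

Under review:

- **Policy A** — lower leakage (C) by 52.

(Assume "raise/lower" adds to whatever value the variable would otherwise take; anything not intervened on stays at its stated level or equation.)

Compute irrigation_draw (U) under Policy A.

198

Policy A (C − 52):
  C = 81 − 52 = 29
  U = 111 + 3·29 = 198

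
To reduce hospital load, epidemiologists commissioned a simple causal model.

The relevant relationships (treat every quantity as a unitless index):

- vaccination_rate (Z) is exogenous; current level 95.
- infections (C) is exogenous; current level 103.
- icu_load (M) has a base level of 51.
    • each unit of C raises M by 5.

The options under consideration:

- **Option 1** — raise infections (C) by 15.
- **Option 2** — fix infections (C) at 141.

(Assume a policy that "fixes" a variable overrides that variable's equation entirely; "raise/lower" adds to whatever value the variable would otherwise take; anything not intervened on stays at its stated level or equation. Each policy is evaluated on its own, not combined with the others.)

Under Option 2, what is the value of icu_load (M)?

756

Option 2 (C := 141):
  C = 141
  M = 51 + 5·141 = 756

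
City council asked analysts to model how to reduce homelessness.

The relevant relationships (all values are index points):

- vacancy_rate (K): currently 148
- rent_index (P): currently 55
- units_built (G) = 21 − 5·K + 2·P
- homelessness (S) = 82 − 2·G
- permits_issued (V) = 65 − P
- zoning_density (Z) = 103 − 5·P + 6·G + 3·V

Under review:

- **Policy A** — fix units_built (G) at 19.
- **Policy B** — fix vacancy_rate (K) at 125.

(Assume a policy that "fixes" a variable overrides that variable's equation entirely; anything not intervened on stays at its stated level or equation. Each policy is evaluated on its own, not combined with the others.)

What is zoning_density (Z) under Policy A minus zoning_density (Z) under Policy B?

Policy A (G := 19):
  K = 148
  P = 55
  G = 19
  V = 65 − 55 = 10
  Z = 103 − 5·55 + 6·19 + 3·10 = -28
Policy B (K := 125):
  K = 125
  P = 55
  G = 21 − 5·125 + 2·55 = -494
  V = 65 − 55 = 10
  Z = 103 − 5·55 + 6·(-494) + 3·10 = -3106
Z: -28 − (-3106) = 3078

3078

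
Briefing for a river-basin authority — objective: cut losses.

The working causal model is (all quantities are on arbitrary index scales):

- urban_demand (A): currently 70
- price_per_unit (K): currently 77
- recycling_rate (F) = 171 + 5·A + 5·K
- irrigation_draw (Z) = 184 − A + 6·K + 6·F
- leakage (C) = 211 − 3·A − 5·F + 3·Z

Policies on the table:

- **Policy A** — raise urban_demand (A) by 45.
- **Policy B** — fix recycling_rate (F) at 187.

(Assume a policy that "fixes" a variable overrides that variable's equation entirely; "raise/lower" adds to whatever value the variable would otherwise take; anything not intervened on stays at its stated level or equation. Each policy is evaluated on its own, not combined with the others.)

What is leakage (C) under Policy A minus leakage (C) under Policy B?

Policy A (A + 45):
  A = 70 + 45 = 115
  K = 77
  F = 171 + 5·115 + 5·77 = 1131
  Z = 184 − 115 + 6·77 + 6·1131 = 7317
  C = 211 − 3·115 − 5·1131 + 3·7317 = 16162
Policy B (F := 187):
  A = 70
  K = 77
  F = 187
  Z = 184 − 70 + 6·77 + 6·187 = 1698
  C = 211 − 3·70 − 5·187 + 3·1698 = 4160
C: 16162 − 4160 = 12002

12002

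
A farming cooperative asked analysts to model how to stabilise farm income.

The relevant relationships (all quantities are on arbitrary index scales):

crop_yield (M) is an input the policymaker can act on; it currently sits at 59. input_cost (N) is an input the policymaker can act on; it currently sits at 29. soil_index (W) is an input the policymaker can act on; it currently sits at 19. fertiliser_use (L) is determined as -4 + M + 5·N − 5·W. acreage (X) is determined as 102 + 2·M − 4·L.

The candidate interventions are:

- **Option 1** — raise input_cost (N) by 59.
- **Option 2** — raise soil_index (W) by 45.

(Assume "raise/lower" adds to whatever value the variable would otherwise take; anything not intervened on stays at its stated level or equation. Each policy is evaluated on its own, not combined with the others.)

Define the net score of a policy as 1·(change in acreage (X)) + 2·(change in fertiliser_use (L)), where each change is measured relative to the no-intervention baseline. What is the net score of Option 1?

-590

Baseline:
  M = 59
  N = 29
  W = 19
  L = -4 + 59 + 5·29 − 5·19 = 105
  X = 102 + 2·59 − 4·105 = -200
Option 1 (N + 59):
  M = 59
  N = 29 + 59 = 88
  W = 19
  L = -4 + 59 + 5·88 − 5·19 = 400
  X = 102 + 2·59 − 4·400 = -1380
ΔX = -1380 − (-200) = -1180; ΔL = 400 − 105 = 295
Score = 1·(-1180) + 2·295 = -590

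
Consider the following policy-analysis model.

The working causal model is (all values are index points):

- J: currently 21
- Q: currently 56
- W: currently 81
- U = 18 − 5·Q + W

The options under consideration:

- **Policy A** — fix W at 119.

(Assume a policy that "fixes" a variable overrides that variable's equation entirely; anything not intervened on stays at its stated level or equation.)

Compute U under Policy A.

-143

Policy A (W := 119):
  Q = 56
  W = 119
  U = 18 − 5·56 + 119 = -143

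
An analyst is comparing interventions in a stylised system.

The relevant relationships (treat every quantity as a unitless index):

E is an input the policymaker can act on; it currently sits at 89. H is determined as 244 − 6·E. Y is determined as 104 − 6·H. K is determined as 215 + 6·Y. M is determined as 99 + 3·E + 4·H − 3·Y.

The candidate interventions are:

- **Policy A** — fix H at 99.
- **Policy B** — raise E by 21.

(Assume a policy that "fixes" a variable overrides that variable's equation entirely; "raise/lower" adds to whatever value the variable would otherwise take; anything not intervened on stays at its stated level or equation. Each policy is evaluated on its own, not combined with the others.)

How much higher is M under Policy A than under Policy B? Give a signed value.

Policy A (H := 99):
  E = 89
  H = 99
  Y = 104 − 6·99 = -490
  M = 99 + 3·89 + 4·99 − 3·(-490) = 2232
Policy B (E + 21):
  E = 89 + 21 = 110
  H = 244 − 6·110 = -416
  Y = 104 − 6·(-416) = 2600
  M = 99 + 3·110 + 4·(-416) − 3·2600 = -9035
M: 2232 − (-9035) = 11267

11267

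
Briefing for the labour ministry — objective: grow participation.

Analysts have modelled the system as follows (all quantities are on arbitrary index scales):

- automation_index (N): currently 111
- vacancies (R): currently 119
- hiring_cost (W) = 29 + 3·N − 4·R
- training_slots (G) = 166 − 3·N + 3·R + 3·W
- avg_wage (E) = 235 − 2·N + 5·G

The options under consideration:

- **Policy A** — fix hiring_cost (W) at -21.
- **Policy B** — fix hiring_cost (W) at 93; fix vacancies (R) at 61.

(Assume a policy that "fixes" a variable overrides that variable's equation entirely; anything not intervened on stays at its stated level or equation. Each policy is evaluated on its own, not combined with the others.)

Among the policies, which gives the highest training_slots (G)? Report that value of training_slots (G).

295

Policy A (W := -21):
  N = 111
  R = 119
  W = -21
  G = 166 − 3·111 + 3·119 + 3·(-21) = 127
Policy B (W := 93, R := 61):
  N = 111
  R = 61
  W = 93
  G = 166 − 3·111 + 3·61 + 3·93 = 295
Comparing — Policy A: G=127, Policy B: G=295. Highest is 295 (Policy B).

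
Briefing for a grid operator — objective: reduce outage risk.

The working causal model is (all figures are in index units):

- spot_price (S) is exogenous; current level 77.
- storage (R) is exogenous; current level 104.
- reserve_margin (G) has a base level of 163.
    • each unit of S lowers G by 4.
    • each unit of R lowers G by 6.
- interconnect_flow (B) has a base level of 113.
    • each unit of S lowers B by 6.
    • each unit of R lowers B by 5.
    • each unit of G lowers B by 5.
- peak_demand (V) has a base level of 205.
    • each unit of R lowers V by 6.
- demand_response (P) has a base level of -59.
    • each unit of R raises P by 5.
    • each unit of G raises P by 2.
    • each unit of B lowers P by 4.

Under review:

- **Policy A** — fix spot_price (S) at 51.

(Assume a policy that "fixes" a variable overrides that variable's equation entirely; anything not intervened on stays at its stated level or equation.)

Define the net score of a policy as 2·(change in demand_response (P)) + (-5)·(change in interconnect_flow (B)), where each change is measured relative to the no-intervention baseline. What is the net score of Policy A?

Baseline:
  S = 77
  R = 104
  G = 163 − 4·77 − 6·104 = -769
  B = 113 − 6·77 − 5·104 − 5·(-769) = 2976
  P = -59 + 5·104 + 2·(-769) − 4·2976 = -12981
Policy A (S := 51):
  S = 51
  R = 104
  G = 163 − 4·51 − 6·104 = -665
  B = 113 − 6·51 − 5·104 − 5·(-665) = 2612
  P = -59 + 5·104 + 2·(-665) − 4·2612 = -11317
ΔP = -11317 − (-12981) = 1664; ΔB = 2612 − 2976 = -364
Score = 2·1664 + (-5)·(-364) = 5148

5148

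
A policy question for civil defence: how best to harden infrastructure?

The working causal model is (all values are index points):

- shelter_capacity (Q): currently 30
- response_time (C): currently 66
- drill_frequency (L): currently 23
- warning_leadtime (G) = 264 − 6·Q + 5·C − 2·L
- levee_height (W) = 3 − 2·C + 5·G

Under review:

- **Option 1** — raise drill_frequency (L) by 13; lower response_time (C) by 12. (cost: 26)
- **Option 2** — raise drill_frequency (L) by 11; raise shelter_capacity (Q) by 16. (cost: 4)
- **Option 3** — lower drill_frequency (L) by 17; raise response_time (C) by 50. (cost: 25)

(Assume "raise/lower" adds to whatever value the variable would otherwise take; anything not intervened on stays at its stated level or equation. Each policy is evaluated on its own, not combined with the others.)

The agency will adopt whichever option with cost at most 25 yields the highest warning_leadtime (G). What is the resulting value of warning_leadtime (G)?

652

Option 2 (L + 11, Q + 16):
  Q = 30 + 16 = 46
  C = 66
  L = 23 + 11 = 34
  G = 264 − 6·46 + 5·66 − 2·34 = 250
Option 3 (L − 17, C + 50):
  Q = 30
  C = 66 + 50 = 116
  L = 23 − 17 = 6
  G = 264 − 6·30 + 5·116 − 2·6 = 652
Comparing — Option 2: G=250, Option 3: G=652. Highest is 652 (Option 3).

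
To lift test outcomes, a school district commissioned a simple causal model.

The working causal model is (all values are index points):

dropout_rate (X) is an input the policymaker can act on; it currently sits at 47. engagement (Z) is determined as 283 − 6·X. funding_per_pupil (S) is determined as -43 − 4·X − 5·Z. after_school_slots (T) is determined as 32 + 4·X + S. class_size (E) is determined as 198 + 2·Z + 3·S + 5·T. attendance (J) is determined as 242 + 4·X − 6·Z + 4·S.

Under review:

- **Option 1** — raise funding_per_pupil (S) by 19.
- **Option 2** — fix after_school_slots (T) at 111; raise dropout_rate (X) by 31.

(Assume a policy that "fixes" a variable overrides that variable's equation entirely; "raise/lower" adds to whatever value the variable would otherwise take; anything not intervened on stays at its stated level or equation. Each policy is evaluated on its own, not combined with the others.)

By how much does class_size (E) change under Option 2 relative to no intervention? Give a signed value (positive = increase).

Baseline:
  X = 47
  Z = 283 − 6·47 = 1
  S = -43 − 4·47 − 5·1 = -236
  T = 32 + 4·47 + (-236) = -16
  E = 198 + 2·1 + 3·(-236) + 5·(-16) = -588
Option 2 (T := 111, X + 31):
  X = 47 + 31 = 78
  Z = 283 − 6·78 = -185
  S = -43 − 4·78 − 5·(-185) = 570
  T = 111
  E = 198 + 2·(-185) + 3·570 + 5·111 = 2093
Change in E: 2093 − (-588) = 2681

2681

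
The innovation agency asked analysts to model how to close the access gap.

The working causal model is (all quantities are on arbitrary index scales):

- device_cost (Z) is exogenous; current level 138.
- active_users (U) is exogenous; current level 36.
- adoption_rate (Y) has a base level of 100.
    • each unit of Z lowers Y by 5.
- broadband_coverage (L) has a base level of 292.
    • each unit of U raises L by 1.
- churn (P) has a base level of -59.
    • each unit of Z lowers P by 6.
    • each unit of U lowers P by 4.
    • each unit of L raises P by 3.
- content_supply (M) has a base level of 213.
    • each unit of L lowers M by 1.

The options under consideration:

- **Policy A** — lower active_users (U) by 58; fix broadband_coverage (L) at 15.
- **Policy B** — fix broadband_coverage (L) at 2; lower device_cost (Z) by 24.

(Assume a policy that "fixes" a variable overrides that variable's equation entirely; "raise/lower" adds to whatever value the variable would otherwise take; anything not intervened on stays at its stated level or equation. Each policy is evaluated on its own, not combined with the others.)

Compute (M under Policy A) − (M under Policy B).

Policy A (U − 58, L := 15):
  U = 36 − 58 = -22
  L = 15
  M = 213 − 15 = 198
Policy B (L := 2, Z − 24):
  U = 36
  L = 2
  M = 213 − 2 = 211
M: 198 − 211 = -13

-13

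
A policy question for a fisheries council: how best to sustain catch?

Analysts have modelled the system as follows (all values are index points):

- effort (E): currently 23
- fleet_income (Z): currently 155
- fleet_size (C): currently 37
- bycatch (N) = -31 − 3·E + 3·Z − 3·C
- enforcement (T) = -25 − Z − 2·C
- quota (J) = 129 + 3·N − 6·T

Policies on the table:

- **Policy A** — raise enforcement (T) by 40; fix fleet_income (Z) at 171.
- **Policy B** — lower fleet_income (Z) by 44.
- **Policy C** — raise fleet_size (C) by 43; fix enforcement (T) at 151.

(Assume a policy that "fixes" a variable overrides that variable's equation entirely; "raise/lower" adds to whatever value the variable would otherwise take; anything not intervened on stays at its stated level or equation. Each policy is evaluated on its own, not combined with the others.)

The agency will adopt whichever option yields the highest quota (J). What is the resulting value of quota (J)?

2415

Policy A (T + 40, Z := 171):
  E = 23
  Z = 171
  C = 37
  N = -31 − 3·23 + 3·171 − 3·37 = 302
  T = -25 − 171 − 2·37 (+40 from intervention) = -230
  J = 129 + 3·302 − 6·(-230) = 2415
Policy B (Z − 44):
  E = 23
  Z = 155 − 44 = 111
  C = 37
  N = -31 − 3·23 + 3·111 − 3·37 = 122
  T = -25 − 111 − 2·37 = -210
  J = 129 + 3·122 − 6·(-210) = 1755
Policy C (C + 43, T := 151):
  E = 23
  Z = 155
  C = 37 + 43 = 80
  N = -31 − 3·23 + 3·155 − 3·80 = 125
  T = 151
  J = 129 + 3·125 − 6·151 = -402
Comparing — Policy A: J=2415, Policy B: J=1755, Policy C: J=-402. Highest is 2415 (Policy A).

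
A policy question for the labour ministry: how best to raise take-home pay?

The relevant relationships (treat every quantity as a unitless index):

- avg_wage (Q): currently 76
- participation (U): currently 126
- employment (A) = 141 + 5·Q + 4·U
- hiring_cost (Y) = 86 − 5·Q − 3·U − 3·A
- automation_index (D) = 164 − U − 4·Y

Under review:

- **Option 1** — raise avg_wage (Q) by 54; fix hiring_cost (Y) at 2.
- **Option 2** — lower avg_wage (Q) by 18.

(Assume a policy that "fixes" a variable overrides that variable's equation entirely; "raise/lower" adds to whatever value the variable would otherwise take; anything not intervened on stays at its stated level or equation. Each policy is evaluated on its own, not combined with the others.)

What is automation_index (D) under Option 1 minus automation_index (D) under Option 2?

Option 1 (Q + 54, Y := 2):
  Q = 76 + 54 = 130
  U = 126
  A = 141 + 5·130 + 4·126 = 1295
  Y = 2
  D = 164 − 126 − 4·2 = 30
Option 2 (Q − 18):
  Q = 76 − 18 = 58
  U = 126
  A = 141 + 5·58 + 4·126 = 935
  Y = 86 − 5·58 − 3·126 − 3·935 = -3387
  D = 164 − 126 − 4·(-3387) = 13586
D: 30 − 13586 = -13556

-13556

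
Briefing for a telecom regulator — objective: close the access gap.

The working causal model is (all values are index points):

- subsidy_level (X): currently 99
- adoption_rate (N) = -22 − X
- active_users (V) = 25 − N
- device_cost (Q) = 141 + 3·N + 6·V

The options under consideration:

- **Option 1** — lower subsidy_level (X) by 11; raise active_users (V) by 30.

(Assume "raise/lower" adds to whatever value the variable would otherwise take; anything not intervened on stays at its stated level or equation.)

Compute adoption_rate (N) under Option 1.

-110

Option 1 (X − 11, V + 30):
  X = 99 − 11 = 88
  N = -22 − 88 = -110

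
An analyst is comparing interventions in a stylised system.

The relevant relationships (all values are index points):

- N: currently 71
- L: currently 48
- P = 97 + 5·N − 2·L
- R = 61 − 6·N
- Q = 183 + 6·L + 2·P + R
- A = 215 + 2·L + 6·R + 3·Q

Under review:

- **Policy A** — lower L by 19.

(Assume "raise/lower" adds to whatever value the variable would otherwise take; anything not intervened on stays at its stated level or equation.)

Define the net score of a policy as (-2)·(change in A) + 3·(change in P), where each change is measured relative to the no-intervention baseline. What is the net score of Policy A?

418

Baseline:
  N = 71
  L = 48
  P = 97 + 5·71 − 2·48 = 356
  R = 61 − 6·71 = -365
  Q = 183 + 6·48 + 2·356 + (-365) = 818
  A = 215 + 2·48 + 6·(-365) + 3·818 = 575
Policy A (L − 19):
  N = 71
  L = 48 − 19 = 29
  P = 97 + 5·71 − 2·29 = 394
  R = 61 − 6·71 = -365
  Q = 183 + 6·29 + 2·394 + (-365) = 780
  A = 215 + 2·29 + 6·(-365) + 3·780 = 423
ΔA = 423 − 575 = -152; ΔP = 394 − 356 = 38
Score = (-2)·(-152) + 3·38 = 418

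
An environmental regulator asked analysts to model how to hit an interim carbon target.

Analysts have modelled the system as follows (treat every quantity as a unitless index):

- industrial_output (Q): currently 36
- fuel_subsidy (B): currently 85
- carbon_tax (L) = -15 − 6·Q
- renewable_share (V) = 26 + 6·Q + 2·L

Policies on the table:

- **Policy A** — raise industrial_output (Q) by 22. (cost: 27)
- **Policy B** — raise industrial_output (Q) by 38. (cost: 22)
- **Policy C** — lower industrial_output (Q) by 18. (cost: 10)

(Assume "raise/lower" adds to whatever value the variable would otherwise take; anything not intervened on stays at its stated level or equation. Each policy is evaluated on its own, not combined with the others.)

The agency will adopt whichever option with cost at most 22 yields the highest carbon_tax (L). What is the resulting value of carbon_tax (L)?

Policy B (Q + 38):
  Q = 36 + 38 = 74
  L = -15 − 6·74 = -459
Policy C (Q − 18):
  Q = 36 − 18 = 18
  L = -15 − 6·18 = -123
Comparing — Policy B: L=-459, Policy C: L=-123. Highest is -123 (Policy C).

-123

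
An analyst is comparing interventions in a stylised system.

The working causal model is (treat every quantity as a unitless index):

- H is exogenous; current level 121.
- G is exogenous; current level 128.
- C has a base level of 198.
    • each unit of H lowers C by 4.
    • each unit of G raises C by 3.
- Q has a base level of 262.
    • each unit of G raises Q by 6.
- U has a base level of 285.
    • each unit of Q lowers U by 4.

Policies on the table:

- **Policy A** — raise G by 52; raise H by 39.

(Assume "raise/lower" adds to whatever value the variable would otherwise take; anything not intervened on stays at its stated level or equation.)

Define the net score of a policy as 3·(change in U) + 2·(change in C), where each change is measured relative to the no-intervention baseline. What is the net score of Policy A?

Baseline:
  H = 121
  G = 128
  C = 198 − 4·121 + 3·128 = 98
  Q = 262 + 6·128 = 1030
  U = 285 − 4·1030 = -3835
Policy A (G + 52, H + 39):
  H = 121 + 39 = 160
  G = 128 + 52 = 180
  C = 198 − 4·160 + 3·180 = 98
  Q = 262 + 6·180 = 1342
  U = 285 − 4·1342 = -5083
ΔU = -5083 − (-3835) = -1248; ΔC = 98 − 98 = 0
Score = 3·(-1248) + 2·0 = -3744

-3744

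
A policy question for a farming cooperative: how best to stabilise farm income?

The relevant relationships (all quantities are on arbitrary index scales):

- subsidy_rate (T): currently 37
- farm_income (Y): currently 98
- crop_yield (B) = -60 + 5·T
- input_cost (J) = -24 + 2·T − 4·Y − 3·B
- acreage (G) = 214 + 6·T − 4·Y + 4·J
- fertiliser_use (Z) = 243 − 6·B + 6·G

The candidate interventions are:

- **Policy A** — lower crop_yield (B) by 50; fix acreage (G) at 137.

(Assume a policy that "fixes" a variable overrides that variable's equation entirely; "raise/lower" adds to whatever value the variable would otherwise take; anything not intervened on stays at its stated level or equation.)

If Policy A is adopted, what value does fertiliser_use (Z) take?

615

Policy A (B − 50, G := 137):
  T = 37
  Y = 98
  B = -60 + 5·37 (−50 from intervention) = 75
  J = -24 + 2·37 − 4·98 − 3·75 = -567
  G = 137
  Z = 243 − 6·75 + 6·137 = 615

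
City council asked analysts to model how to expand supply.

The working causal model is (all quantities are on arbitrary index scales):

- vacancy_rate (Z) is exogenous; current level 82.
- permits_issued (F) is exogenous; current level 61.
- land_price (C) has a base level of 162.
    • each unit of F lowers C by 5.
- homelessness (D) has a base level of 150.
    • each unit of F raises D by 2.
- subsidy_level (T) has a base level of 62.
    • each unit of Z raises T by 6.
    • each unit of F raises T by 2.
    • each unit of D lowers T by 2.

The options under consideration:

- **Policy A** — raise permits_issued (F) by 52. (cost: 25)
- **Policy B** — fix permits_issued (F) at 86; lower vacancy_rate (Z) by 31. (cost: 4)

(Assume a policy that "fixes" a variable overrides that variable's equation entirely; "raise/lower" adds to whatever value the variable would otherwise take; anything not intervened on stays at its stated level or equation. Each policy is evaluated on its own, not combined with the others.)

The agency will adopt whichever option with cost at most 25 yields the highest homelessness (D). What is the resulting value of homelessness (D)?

Policy A (F + 52):
  F = 61 + 52 = 113
  D = 150 + 2·113 = 376
Policy B (F := 86, Z − 31):
  F = 86
  D = 150 + 2·86 = 322
Comparing — Policy A: D=376, Policy B: D=322. Highest is 376 (Policy A).

376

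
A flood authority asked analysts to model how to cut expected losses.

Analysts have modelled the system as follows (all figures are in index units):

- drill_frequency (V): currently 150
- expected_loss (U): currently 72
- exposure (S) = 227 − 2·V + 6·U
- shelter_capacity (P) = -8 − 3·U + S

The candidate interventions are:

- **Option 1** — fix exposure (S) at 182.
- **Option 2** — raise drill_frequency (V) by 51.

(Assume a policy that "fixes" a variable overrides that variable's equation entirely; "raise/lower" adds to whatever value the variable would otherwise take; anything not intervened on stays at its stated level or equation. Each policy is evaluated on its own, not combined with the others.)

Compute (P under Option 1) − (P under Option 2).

-75

Option 1 (S := 182):
  V = 150
  U = 72
  S = 182
  P = -8 − 3·72 + 182 = -42
Option 2 (V + 51):
  V = 150 + 51 = 201
  U = 72
  S = 227 − 2·201 + 6·72 = 257
  P = -8 − 3·72 + 257 = 33
P: -42 − 33 = -75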